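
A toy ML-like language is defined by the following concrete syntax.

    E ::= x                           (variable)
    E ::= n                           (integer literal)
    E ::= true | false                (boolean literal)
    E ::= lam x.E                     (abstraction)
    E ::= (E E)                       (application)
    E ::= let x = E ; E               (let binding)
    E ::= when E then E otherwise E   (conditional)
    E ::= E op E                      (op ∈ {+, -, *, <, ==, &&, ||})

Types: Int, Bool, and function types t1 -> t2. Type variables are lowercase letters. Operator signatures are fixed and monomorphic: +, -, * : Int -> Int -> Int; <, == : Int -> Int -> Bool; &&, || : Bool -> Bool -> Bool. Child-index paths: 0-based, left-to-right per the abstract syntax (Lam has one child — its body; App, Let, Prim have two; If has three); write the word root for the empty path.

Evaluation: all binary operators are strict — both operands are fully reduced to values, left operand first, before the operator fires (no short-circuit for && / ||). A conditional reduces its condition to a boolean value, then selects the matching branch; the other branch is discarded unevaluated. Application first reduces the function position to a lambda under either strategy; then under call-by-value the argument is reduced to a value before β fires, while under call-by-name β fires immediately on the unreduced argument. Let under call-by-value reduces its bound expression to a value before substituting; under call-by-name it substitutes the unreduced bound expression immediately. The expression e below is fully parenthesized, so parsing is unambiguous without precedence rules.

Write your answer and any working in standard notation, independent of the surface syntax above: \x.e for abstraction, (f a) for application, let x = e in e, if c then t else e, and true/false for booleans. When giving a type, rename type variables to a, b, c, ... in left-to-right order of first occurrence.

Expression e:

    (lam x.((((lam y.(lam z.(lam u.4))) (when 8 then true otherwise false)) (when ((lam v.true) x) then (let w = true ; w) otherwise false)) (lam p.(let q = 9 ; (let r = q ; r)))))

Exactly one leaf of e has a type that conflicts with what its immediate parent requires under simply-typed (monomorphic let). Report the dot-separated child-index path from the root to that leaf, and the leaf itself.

Answer: 0.0.0.1.0 : 8

Derivation:
\u._ : d -> Int
\z._ : c -> d -> Int
\y._ : b -> c -> d -> Int
  unify Int ~ Bool
  FAIL: mismatch Int ~ Bool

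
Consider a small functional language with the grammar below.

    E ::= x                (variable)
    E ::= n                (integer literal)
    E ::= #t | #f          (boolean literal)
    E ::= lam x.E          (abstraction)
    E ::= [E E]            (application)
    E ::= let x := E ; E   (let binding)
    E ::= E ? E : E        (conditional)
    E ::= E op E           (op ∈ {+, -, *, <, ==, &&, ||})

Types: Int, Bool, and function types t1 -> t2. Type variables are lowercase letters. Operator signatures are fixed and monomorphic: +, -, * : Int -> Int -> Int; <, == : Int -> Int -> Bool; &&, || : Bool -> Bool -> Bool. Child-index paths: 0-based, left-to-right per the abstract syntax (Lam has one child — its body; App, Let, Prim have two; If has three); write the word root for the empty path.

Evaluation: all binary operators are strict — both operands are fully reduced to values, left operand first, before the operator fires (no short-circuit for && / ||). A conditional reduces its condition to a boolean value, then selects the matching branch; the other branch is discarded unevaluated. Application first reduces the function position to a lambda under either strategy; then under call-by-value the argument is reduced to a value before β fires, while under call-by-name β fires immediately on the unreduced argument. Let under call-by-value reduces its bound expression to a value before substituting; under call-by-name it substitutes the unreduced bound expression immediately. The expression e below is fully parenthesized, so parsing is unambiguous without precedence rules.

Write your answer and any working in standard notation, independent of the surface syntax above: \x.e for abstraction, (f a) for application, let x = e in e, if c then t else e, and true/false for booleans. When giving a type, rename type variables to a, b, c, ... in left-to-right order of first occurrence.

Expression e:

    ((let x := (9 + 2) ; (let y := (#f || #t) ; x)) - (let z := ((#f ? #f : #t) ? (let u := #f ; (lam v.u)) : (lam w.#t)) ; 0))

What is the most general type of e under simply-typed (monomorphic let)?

Answer: Int

Working:
  unify Int ~ Int
  unify Int ~ Int
let x : Int
  unify Bool ~ Bool
  unify Bool ~ Bool
let y : Bool
x : Int
  unify Int ~ Int
  unify Bool ~ Bool
  unify Bool ~ Bool
  unify Bool ~ Bool
let u : Bool
u : Bool
\v._ : a -> Bool
\w._ : b -> Bool
  unify a -> Bool ~ b -> Bool
  unify a ~ b
  unify Bool ~ Bool
let z : b -> Bool
  unify Int ~ Int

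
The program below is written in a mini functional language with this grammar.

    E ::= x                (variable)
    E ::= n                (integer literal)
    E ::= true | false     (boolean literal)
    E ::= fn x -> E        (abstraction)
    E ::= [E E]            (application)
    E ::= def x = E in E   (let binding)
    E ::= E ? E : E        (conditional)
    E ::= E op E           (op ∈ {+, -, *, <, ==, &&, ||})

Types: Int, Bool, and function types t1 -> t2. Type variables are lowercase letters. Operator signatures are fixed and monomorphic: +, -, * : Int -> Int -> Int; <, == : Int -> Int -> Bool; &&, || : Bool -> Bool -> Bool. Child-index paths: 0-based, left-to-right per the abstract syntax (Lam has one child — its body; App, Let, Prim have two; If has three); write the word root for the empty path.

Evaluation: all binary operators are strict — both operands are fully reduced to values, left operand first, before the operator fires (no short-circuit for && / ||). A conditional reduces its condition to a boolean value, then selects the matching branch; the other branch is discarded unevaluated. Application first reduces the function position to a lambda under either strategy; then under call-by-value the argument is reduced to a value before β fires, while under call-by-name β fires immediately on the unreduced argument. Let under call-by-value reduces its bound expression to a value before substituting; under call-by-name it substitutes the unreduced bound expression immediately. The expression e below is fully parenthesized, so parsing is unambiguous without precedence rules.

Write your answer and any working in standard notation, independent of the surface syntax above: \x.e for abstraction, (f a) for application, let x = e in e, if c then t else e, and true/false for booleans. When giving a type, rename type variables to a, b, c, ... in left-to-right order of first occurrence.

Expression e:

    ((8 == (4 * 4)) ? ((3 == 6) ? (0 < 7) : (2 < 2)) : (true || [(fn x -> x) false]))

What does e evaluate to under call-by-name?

Answer: true

Trace:
step 0: (if (8 == (4 * 4)) then (if (3 == 6) then (0 < 7) else (2 < 2)) else (true || ((\x.x) false)))
step 1: [delta@0.1] (if (8 == 16) then (if (3 == 6) then (0 < 7) else (2 < 2)) else (true || ((\x.x) false)))
step 2: [delta@0] (if false then (if (3 == 6) then (0 < 7) else (2 < 2)) else (true || ((\x.x) false)))
step 3: [if@root] (true || ((\x.x) false))
step 4: [beta@1] (true || false)
step 5: [delta@root] true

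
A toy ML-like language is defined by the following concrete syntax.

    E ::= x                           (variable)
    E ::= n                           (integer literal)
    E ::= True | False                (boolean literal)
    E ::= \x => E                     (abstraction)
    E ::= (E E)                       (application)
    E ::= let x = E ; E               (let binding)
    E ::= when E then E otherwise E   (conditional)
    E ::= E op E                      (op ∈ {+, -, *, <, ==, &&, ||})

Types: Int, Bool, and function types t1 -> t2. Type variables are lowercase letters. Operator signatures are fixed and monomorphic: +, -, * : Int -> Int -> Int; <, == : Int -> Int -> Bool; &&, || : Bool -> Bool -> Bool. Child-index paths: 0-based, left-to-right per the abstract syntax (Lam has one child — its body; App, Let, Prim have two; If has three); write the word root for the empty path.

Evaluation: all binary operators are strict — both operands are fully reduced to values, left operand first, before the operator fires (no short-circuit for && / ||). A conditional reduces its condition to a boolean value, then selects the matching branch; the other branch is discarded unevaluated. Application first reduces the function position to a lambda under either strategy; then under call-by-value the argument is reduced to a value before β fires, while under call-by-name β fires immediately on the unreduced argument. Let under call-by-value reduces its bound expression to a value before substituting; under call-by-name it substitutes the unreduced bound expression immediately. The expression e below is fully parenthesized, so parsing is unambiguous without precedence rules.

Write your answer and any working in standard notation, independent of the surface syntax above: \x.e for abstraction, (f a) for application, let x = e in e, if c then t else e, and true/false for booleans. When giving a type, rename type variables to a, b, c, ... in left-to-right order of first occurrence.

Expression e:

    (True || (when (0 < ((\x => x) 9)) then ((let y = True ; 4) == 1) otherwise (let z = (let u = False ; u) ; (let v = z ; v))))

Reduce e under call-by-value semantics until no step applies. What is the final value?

Trace:
step 0: (true || (if (0 < ((\x.x) 9)) then ((let y = true in 4) == 1) else (let z = (let u = false in u) in (let v = z in v))))
step 1: [beta@1.0.1] (true || (if (0 < 9) then ((let y = true in 4) == 1) else (let z = (let u = false in u) in (let v = z in v))))
step 2: [delta@1.0] (true || (if true then ((let y = true in 4) == 1) else (let z = (let u = false in u) in (let v = z in v))))
step 3: [if@1] (true || ((let y = true in 4) == 1))
step 4: [let@1.0] (true || (4 == 1))
step 5: [delta@1] (true || false)
step 6: [delta@root] true

Answer: true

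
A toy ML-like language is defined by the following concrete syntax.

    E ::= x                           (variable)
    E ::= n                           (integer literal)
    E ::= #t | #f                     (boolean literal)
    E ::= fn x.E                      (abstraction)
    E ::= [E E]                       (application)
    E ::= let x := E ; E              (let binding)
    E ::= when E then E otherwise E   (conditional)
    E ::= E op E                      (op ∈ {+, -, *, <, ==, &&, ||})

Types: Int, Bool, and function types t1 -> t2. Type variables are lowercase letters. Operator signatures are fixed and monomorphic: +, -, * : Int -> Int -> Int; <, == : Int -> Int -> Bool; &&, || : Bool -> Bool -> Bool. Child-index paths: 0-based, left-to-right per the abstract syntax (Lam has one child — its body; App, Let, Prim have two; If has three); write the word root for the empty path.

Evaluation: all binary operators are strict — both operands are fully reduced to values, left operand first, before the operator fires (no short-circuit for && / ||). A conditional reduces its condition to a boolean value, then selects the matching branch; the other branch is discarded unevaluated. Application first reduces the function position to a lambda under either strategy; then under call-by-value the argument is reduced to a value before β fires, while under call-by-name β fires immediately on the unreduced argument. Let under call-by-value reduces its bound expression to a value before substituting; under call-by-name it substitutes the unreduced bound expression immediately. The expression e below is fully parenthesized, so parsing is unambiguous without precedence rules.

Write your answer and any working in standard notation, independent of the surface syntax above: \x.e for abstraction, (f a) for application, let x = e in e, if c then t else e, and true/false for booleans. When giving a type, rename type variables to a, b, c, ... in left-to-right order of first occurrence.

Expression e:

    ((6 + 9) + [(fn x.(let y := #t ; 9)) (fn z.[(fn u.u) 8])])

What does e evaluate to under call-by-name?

Answer: 24

Derivation:
step 0: ((6 + 9) + ((\x.(let y = true in 9)) (\z.((\u.u) 8))))
step 1: [delta@0] (15 + ((\x.(let y = true in 9)) (\z.((\u.u) 8))))
step 2: [beta@1] (15 + (let y = true in 9))
step 3: [let@1] (15 + 9)
step 4: [delta@root] 24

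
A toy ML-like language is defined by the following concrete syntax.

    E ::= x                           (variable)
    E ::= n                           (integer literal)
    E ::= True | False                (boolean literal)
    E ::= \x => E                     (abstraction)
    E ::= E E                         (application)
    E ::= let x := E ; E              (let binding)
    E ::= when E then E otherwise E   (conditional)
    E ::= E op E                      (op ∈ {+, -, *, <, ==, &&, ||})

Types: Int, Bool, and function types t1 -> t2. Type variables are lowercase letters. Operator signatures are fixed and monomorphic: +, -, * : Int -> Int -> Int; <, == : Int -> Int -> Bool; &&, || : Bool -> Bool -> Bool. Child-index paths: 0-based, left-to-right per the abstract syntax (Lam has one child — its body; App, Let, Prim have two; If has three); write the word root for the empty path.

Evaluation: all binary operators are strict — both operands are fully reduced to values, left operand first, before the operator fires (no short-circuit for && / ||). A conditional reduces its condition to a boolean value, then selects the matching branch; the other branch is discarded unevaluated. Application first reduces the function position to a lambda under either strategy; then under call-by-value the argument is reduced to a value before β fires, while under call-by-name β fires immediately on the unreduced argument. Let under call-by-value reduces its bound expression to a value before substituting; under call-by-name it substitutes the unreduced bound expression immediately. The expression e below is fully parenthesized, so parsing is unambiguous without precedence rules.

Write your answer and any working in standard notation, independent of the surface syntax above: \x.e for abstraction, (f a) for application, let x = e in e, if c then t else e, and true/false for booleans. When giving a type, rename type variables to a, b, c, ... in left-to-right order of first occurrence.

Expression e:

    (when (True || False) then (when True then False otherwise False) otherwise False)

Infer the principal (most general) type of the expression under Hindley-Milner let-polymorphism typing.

Trace:
  unify Bool ~ Bool
  unify Bool ~ Bool
  unify Bool ~ Bool
  unify Bool ~ Bool
  unify Bool ~ Bool
  unify Bool ~ Bool

Answer: Bool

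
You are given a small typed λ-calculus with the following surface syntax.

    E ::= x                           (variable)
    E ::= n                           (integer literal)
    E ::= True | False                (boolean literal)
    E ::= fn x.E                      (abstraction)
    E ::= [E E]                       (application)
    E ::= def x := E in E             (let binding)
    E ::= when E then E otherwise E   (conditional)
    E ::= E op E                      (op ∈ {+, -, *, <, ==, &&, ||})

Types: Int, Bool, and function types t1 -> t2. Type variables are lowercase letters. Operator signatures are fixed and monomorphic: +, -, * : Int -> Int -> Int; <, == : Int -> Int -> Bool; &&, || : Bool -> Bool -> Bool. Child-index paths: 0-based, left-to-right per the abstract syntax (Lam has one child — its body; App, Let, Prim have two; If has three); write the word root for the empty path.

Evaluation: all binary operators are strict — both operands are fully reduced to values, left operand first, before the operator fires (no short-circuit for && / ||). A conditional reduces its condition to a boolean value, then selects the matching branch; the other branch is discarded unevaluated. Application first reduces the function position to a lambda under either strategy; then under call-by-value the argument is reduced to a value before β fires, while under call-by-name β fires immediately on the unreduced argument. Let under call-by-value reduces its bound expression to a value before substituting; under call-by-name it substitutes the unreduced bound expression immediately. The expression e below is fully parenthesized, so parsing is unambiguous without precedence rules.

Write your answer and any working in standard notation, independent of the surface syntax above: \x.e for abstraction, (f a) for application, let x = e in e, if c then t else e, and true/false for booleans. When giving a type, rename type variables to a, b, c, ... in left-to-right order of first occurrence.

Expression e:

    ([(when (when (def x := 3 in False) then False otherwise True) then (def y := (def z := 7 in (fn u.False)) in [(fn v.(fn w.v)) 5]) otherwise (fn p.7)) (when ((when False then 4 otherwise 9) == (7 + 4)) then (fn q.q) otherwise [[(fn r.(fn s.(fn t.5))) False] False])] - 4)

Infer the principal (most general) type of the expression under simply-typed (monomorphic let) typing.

Answer: Int

Derivation:
let x : Int
  unify Bool ~ Bool
  unify Bool ~ Bool
  unify Bool ~ Bool
let z : Int
\u._ : a -> Bool
let y : a -> Bool
v : b
\w._ : c -> b
\v._ : b -> c -> b
  unify b -> c -> b ~ Int -> d
  unify b ~ Int
  unify c -> Int ~ d
_ _ : c -> Int
\p._ : e -> Int
  unify c -> Int ~ e -> Int
  unify c ~ e
  unify Int ~ Int
  unify Bool ~ Bool
  unify Int ~ Int
  unify Int ~ Int
  unify Int ~ Int
  unify Int ~ Int
  unify Int ~ Int
  unify Bool ~ Bool
q : f
\q._ : f -> f
\t._ : i -> Int
\s._ : h -> i -> Int
\r._ : g -> h -> i -> Int
  unify g -> h -> i -> Int ~ Bool -> j
  unify g ~ Bool
  unify h -> i -> Int ~ j
_ _ : h -> i -> Int
  unify h -> i -> Int ~ Bool -> k
  unify h ~ Bool
  unify i -> Int ~ k
_ _ : i -> Int
  unify f -> f ~ i -> Int
  unify f ~ i
  unify i ~ Int
  unify e -> Int ~ (Int -> Int) -> l
  unify e ~ Int -> Int
  unify Int ~ l
_ _ : Int
  unify Int ~ Int
  unify Int ~ Int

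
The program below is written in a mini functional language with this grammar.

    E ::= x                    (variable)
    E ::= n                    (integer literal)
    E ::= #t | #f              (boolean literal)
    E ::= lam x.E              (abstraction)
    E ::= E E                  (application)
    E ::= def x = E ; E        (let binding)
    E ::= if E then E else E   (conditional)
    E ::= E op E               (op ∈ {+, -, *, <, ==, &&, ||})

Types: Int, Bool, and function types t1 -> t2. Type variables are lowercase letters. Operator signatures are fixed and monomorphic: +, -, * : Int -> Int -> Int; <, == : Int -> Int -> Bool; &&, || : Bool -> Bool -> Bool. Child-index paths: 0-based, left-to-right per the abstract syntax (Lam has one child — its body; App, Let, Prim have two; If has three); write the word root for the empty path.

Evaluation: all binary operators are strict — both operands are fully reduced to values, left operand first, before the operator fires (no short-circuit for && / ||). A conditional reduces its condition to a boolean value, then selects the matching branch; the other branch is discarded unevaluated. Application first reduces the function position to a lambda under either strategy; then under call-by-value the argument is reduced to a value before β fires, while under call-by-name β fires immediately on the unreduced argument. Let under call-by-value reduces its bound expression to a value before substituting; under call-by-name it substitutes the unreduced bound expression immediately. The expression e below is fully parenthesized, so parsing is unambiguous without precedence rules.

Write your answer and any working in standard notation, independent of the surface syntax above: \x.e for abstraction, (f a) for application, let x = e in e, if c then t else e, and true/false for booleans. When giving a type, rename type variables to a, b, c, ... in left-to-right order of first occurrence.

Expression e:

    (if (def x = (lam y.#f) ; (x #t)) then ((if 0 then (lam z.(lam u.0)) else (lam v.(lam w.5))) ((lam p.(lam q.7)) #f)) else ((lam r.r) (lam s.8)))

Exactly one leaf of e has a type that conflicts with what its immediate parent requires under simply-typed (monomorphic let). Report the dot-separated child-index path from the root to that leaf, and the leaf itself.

Answer: 1.0.0 : 0

Trace:
\y._ : a -> Bool
let x : a -> Bool
x : a -> Bool
  unify a -> Bool ~ Bool -> b
  unify a ~ Bool
  unify Bool ~ b
_ _ : Bool
  unify Bool ~ Bool
  unify Int ~ Bool
  FAIL: mismatch Int ~ Bool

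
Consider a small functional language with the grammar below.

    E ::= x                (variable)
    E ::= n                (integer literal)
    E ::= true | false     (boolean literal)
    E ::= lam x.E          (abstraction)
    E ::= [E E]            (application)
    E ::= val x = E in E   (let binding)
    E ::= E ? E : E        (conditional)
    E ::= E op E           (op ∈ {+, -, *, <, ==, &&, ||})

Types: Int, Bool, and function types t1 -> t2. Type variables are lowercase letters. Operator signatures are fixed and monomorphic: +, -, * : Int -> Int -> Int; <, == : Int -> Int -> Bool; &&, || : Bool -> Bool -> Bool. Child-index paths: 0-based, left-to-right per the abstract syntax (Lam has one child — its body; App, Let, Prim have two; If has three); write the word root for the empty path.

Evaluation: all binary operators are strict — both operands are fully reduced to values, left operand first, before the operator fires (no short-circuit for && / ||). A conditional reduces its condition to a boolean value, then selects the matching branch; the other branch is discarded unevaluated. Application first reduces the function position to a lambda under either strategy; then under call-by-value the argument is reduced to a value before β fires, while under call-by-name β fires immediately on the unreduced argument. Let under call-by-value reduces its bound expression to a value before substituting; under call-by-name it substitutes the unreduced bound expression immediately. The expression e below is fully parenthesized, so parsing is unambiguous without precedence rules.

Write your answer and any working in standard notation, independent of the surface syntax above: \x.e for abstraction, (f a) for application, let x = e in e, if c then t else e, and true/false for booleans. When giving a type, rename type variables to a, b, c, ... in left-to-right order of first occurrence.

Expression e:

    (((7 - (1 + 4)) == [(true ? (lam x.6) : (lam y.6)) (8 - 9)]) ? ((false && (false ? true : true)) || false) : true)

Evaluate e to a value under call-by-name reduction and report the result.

Derivation:
step 0: (if ((7 - (1 + 4)) == ((if true then (\x.6) else (\y.6)) (8 - 9))) then ((false && (if false then true else true)) || false) else true)
step 1: [delta@0.0.1] (if ((7 - 5) == ((if true then (\x.6) else (\y.6)) (8 - 9))) then ((false && (if false then true else true)) || false) else true)
step 2: [delta@0.0] (if (2 == ((if true then (\x.6) else (\y.6)) (8 - 9))) then ((false && (if false then true else true)) || false) else true)
step 3: [if@0.1.0] (if (2 == ((\x.6) (8 - 9))) then ((false && (if false then true else true)) || false) else true)
step 4: [beta@0.1] (if (2 == 6) then ((false && (if false then true else true)) || false) else true)
step 5: [delta@0] (if false then ((false && (if false then true else true)) || false) else true)
step 6: [if@root] true

Answer: true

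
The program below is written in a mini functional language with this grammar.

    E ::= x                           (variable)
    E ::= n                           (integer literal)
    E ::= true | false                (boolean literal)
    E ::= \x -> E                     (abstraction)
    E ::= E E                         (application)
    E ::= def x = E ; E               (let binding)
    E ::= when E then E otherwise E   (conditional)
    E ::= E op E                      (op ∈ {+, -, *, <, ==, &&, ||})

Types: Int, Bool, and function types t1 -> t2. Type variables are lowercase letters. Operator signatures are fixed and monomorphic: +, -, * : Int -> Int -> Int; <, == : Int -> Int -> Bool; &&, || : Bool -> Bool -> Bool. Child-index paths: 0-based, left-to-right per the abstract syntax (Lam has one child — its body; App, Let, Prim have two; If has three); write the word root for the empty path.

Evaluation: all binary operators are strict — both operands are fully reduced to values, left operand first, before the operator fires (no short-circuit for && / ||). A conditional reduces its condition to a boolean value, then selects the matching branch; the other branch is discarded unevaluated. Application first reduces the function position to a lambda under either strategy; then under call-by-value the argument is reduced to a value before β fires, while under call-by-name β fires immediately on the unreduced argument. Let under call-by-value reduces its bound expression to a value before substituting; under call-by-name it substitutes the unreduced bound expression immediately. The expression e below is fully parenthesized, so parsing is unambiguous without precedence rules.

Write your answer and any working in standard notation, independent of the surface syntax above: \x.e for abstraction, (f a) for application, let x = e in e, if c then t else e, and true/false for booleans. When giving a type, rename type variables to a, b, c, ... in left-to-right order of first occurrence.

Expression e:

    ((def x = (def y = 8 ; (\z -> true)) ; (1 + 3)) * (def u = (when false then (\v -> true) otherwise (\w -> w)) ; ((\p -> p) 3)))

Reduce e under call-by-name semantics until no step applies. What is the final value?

Working:
step 0: ((let x = (let y = 8 in (\z.true)) in (1 + 3)) * (let u = (if false then (\v.true) else (\w.w)) in ((\p.p) 3)))
step 1: [let@0] ((1 + 3) * (let u = (if false then (\v.true) else (\w.w)) in ((\p.p) 3)))
step 2: [delta@0] (4 * (let u = (if false then (\v.true) else (\w.w)) in ((\p.p) 3)))
step 3: [let@1] (4 * ((\p.p) 3))
step 4: [beta@1] (4 * 3)
step 5: [delta@root] 12

Answer: 12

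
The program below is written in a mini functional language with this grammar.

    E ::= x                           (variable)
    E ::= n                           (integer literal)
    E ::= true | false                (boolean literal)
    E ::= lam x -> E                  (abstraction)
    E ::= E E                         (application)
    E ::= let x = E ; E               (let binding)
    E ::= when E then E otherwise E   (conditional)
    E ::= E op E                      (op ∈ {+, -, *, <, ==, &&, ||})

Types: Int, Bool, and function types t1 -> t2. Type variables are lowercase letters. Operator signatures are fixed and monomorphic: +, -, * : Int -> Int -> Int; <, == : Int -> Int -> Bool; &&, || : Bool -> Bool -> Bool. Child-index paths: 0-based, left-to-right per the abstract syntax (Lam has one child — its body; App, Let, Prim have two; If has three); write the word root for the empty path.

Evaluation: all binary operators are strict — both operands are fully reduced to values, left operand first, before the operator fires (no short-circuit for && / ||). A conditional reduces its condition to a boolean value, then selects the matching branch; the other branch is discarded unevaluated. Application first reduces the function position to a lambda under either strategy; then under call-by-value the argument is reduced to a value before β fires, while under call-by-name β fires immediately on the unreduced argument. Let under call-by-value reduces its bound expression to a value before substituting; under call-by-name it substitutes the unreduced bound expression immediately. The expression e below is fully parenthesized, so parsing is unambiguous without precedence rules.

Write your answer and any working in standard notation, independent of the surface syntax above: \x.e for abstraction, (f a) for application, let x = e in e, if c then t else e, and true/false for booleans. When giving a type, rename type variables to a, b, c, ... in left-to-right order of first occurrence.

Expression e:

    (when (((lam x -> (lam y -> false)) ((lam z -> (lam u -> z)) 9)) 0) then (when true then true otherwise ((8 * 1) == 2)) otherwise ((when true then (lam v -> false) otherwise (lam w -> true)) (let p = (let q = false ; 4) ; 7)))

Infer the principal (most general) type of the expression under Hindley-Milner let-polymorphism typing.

Answer: Bool

Trace:
\y._ : b -> Bool
\x._ : a -> b -> Bool
z : c
\u._ : d -> c
\z._ : c -> d -> c
  unify c -> d -> c ~ Int -> e
  unify c ~ Int
  unify d -> Int ~ e
_ _ : d -> Int
  unify a -> b -> Bool ~ (d -> Int) -> f
  unify a ~ d -> Int
  unify b -> Bool ~ f
_ _ : b -> Bool
  unify b -> Bool ~ Int -> g
  unify b ~ Int
  unify Bool ~ g
_ _ : Bool
  unify Bool ~ Bool
  unify Bool ~ Bool
  unify Int ~ Int
  unify Int ~ Int
  unify Int ~ Int
  unify Int ~ Int
  unify Bool ~ Bool
  unify Bool ~ Bool
\v._ : h -> Bool
\w._ : i -> Bool
  unify h -> Bool ~ i -> Bool
  unify h ~ i
  unify Bool ~ Bool
let q : Bool
let p : Int
  unify i -> Bool ~ Int -> j
  unify i ~ Int
  unify Bool ~ j
_ _ : Bool
  unify Bool ~ Bool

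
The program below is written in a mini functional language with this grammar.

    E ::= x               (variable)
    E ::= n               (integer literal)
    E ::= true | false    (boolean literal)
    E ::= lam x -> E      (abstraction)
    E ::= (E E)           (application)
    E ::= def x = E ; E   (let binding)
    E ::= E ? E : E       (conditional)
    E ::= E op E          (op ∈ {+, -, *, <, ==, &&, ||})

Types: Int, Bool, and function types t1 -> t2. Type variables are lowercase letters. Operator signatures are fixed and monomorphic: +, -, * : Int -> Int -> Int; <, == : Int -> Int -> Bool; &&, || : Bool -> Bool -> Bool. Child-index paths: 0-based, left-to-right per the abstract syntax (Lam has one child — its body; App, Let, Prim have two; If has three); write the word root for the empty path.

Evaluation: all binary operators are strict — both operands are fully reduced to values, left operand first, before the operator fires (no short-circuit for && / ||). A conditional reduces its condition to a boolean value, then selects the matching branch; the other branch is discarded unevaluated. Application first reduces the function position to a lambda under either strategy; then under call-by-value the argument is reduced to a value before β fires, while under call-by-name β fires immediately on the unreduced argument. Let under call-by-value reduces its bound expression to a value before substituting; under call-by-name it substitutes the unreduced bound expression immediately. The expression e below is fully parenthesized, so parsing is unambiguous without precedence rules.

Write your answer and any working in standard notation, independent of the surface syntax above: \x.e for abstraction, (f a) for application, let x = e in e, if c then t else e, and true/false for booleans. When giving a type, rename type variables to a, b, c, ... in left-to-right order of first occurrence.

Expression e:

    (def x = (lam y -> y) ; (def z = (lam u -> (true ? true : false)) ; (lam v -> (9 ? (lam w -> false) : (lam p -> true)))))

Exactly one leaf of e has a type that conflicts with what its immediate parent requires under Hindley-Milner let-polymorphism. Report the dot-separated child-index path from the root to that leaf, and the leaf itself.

Derivation:
y : a
\y._ : a -> a
let x : forall. a -> a
  unify Bool ~ Bool
  unify Bool ~ Bool
\u._ : b -> Bool
let z : forall. b -> Bool
  unify Int ~ Bool
  FAIL: mismatch Int ~ Bool

Answer: 1.1.0.0 : 9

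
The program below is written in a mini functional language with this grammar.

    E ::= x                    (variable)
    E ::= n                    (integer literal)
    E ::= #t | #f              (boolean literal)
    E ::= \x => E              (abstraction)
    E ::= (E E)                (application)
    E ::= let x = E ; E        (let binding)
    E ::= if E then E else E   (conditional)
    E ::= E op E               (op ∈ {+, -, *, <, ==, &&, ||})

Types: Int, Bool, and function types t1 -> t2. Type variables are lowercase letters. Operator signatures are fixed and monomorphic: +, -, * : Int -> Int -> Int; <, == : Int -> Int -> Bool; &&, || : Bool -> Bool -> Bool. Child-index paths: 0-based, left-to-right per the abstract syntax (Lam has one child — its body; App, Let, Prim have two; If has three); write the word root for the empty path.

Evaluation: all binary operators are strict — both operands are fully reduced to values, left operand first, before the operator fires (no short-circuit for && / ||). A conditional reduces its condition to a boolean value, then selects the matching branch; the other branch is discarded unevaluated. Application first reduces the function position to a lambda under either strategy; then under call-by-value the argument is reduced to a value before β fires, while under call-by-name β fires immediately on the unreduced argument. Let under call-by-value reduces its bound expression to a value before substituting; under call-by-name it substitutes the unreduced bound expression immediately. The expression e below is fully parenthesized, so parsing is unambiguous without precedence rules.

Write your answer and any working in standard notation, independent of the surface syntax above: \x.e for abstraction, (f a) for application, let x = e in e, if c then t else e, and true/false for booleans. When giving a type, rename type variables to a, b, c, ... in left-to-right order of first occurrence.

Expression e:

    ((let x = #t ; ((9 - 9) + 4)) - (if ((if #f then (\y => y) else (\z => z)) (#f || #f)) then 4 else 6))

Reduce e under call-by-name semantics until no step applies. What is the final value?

Answer: -2

Trace:
step 0: ((let x = true in ((9 - 9) + 4)) - (if ((if false then (\y.y) else (\z.z)) (false || false)) then 4 else 6))
step 1: [let@0] (((9 - 9) + 4) - (if ((if false then (\y.y) else (\z.z)) (false || false)) then 4 else 6))
step 2: [delta@0.0] ((0 + 4) - (if ((if false then (\y.y) else (\z.z)) (false || false)) then 4 else 6))
step 3: [delta@0] (4 - (if ((if false then (\y.y) else (\z.z)) (false || false)) then 4 else 6))
step 4: [if@1.0.0] (4 - (if ((\z.z) (false || false)) then 4 else 6))
step 5: [beta@1.0] (4 - (if (false || false) then 4 else 6))
step 6: [delta@1.0] (4 - (if false then 4 else 6))
step 7: [if@1] (4 - 6)
step 8: [delta@root] -2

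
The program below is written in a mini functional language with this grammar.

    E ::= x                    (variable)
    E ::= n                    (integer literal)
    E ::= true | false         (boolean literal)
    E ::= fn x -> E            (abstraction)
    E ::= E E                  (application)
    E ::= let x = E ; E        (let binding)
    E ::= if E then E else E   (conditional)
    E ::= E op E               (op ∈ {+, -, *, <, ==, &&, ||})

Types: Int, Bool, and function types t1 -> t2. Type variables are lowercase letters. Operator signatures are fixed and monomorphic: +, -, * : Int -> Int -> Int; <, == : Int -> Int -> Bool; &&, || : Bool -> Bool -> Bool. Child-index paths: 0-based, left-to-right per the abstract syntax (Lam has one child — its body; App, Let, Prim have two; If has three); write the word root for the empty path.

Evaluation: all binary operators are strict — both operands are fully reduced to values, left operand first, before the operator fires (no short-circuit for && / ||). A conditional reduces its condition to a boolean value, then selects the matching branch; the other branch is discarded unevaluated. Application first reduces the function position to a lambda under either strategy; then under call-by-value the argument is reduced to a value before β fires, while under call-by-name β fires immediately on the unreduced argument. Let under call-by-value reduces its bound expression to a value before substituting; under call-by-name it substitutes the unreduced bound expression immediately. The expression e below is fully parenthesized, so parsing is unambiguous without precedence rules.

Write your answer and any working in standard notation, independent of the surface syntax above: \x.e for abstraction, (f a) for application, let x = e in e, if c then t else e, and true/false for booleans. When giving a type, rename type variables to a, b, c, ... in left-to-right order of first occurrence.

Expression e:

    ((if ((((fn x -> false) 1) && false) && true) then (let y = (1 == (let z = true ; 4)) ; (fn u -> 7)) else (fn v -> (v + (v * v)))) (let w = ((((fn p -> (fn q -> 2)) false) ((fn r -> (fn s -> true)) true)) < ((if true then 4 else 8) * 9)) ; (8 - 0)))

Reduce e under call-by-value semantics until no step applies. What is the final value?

Working:
step 0: ((if ((((\x.false) 1) && false) && true) then (let y = (1 == (let z = true in 4)) in (\u.7)) else (\v.(v + (v * v)))) (let w = ((((\p.(\q.2)) false) ((\r.(\s.true)) true)) < ((if true then 4 else 8) * 9)) in (8 - 0)))
step 1: [beta@0.0.0.0] ((if ((false && false) && true) then (let y = (1 == (let z = true in 4)) in (\u.7)) else (\v.(v + (v * v)))) (let w = ((((\p.(\q.2)) false) ((\r.(\s.true)) true)) < ((if true then 4 else 8) * 9)) in (8 - 0)))
step 2: [delta@0.0.0] ((if (false && true) then (let y = (1 == (let z = true in 4)) in (\u.7)) else (\v.(v + (v * v)))) (let w = ((((\p.(\q.2)) false) ((\r.(\s.true)) true)) < ((if true then 4 else 8) * 9)) in (8 - 0)))
step 3: [delta@0.0] ((if false then (let y = (1 == (let z = true in 4)) in (\u.7)) else (\v.(v + (v * v)))) (let w = ((((\p.(\q.2)) false) ((\r.(\s.true)) true)) < ((if true then 4 else 8) * 9)) in (8 - 0)))
step 4: [if@0] ((\v.(v + (v * v))) (let w = ((((\p.(\q.2)) false) ((\r.(\s.true)) true)) < ((if true then 4 else 8) * 9)) in (8 - 0)))
step 5: [beta@1.0.0.0] ((\v.(v + (v * v))) (let w = (((\q.2) ((\r.(\s.true)) true)) < ((if true then 4 else 8) * 9)) in (8 - 0)))
step 6: [beta@1.0.0.1] ((\v.(v + (v * v))) (let w = (((\q.2) (\s.true)) < ((if true then 4 else 8) * 9)) in (8 - 0)))
step 7: [beta@1.0.0] ((\v.(v + (v * v))) (let w = (2 < ((if true then 4 else 8) * 9)) in (8 - 0)))
step 8: [if@1.0.1.0] ((\v.(v + (v * v))) (let w = (2 < (4 * 9)) in (8 - 0)))
step 9: [delta@1.0.1] ((\v.(v + (v * v))) (let w = (2 < 36) in (8 - 0)))
step 10: [delta@1.0] ((\v.(v + (v * v))) (let w = true in (8 - 0)))
step 11: [let@1] ((\v.(v + (v * v))) (8 - 0))
step 12: [delta@1] ((\v.(v + (v * v))) 8)
step 13: [beta@root] (8 + (8 * 8))
step 14: [delta@1] (8 + 64)
step 15: [delta@root] 72

Answer: 72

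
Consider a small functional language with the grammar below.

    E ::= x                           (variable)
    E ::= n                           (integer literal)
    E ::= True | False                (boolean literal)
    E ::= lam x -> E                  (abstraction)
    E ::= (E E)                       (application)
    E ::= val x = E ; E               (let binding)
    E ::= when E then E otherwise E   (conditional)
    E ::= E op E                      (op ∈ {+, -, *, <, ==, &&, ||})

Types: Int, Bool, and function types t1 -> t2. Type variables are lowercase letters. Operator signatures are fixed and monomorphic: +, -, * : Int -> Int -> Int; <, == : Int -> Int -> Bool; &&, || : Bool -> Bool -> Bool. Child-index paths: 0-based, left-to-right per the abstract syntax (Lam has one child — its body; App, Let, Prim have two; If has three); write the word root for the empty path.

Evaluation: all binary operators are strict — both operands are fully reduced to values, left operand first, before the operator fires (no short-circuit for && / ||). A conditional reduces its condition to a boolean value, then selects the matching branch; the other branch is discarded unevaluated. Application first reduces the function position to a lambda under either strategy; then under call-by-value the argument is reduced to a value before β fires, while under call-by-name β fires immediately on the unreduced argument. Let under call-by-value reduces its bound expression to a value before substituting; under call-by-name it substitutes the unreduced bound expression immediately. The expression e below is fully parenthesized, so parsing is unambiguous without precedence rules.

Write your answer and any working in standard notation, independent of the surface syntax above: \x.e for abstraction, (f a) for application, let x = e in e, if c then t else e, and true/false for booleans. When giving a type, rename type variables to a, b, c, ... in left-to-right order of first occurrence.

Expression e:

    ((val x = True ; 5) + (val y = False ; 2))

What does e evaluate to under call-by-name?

Derivation:
step 0: ((let x = true in 5) + (let y = false in 2))
step 1: [let@0] (5 + (let y = false in 2))
step 2: [let@1] (5 + 2)
step 3: [delta@root] 7

Answer: 7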